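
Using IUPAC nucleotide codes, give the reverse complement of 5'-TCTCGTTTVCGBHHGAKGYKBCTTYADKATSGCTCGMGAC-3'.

Standard pairs A↔T, G↔C; ambiguity codes pair Y↔R, M↔K, S↔S, B↔V, D↔H. Complement (AGAGCAAABGCVDDCTMCRMVGAARTHMTASCGAGCKCTG), then reverse for 5'→3'.

5'-GTCKCGAGCSATMHTRAAGVMRCMTCDDVCGBAAACGAGA-3'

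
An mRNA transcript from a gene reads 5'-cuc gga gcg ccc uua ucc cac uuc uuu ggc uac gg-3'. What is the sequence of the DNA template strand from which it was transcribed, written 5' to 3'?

Replace U with T to get the coding DNA strand: CTCGGAGCGCCCTTATCCCACTTCTTTGGCTACGG. The template strand is its reverse complement (complement GAGCCTCGCGGGAATAGGGTGAAGAAACCGATGCC, then reverse).

5′-CCGTAGCCAAAGAAGTGGGATAAGGGCGCTCCGAG-3′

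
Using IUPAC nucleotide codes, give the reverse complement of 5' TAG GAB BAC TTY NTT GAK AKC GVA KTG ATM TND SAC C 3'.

5'-GGTSHNAKATCAMTBCGMTMTCAANRAAGTVVTCCTA-3'

Standard pairs A↔T, G↔C; ambiguity codes pair Y↔R, M↔K, S↔S, B↔V, D↔H, N↔N. Complement (ATCCTVVTGAARNAACTMTMGCBTMACTAKANHSTGG), then reverse for 5'→3'.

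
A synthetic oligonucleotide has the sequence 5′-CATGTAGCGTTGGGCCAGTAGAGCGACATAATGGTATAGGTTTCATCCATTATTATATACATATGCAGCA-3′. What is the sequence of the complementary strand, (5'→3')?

5′-TGCTGCATATGTATATAATAATGGATGAAACCTATACCATTATGTCGCTCTACTGGCCCAACGCTACATG-3′

The complement of CATGTAGCGTTGGGCCAGTAGAGCGACATAATGGTATAGGTTTCATCCATTATTATATACATATGCAGCA is GTACATCGCAACCCGGTCATCTCGCTGTATTACCATATCCAAAGTAGGTAATAATATATGTATACGTCGT (A↔T, G↔C). DNA strands are antiparallel, so the complementary strand runs 3'→5'; reversing gives the 5'→3' form.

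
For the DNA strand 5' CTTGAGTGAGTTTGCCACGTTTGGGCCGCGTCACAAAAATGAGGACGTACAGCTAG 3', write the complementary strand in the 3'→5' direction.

3′-GAACTCACTCAAACGGTGCAAACCCGGCGCAGTGTTTTTACTCCTGCATGTCGATC-5′

Base-pairing A↔T, G↔C gives the complement. The complementary strand is antiparallel, so paired with a 5'→3' strand it runs 3'→5'.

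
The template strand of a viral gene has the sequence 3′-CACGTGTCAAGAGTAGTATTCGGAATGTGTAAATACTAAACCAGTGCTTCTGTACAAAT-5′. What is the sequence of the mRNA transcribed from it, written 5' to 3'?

5'-GUGCACAGUUCUCAUCAUAAGCCUUACACAUUUAUGAUUUGGUCACGAAGACAUGUUUA-3'

Reading the template 3'→5' as shown, RNA polymerase pairs each base (A→U, T→A, G↔C) to build mRNA 5'→3' directly.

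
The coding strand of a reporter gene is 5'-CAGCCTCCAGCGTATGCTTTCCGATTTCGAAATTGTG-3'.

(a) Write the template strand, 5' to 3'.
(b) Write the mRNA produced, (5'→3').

(a) The template strand is the reverse complement of the coding strand: complement GTCGGAGGTCGCATACGAAAGGCTAAAGCTTTAACAC, then reverse.
(b) mRNA matches the coding strand with T→U.

(a) 5'-CACAATTTCGAAATCGGAAAGCATACGCTGGAGGCTG-3'
(b) 5′-CAGCCUCCAGCGUAUGCUUUCCGAUUUCGAAAUUGUG-3′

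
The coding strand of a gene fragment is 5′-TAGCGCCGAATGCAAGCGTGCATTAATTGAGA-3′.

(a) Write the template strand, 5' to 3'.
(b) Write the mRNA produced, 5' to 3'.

(a) The template strand is the reverse complement of the coding strand: complement ATCGCGGCTTACGTTCGCACGTAATTAACTCT, then reverse.
(b) mRNA matches the coding strand with T→U.

(a) 5'-TCTCAATTAATGCACGCTTGCATTCGGCGCTA-3'
(b) 5′-UAGCGCCGAAUGCAAGCGUGCAUUAAUUGAGA-3′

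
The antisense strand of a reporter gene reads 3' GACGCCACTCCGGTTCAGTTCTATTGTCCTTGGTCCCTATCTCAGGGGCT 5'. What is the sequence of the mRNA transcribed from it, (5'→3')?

5′-CUGCGGUGAGGCCAAGUCAAGAUAACAGGAACCAGGGAUAGAGUCCCCGA-3′

Reading the template 3'→5' as shown, RNA polymerase pairs each base (A→U, T→A, G↔C) to build mRNA 5'→3' directly.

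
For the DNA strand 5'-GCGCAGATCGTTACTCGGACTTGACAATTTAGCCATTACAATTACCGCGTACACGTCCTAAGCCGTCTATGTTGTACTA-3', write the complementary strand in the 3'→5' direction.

3'-CGCGTCTAGCAATGAGCCTGAACTGTTAAATCGGTAATGTTAATGGCGCATGTGCAGGATTCGGCAGATACAACATGAT-5'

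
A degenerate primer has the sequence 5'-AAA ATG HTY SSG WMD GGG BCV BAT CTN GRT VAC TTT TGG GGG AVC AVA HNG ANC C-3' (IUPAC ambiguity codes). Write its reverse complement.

5'-GGNTCNDTBTGBTCCCCCAAAAGTBAYCNAGATVBGVCCCHKWCSSRADCATTTT-3'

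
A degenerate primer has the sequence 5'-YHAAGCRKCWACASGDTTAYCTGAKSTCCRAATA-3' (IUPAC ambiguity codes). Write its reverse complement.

Standard pairs A↔T, G↔C; ambiguity codes pair R↔Y, K↔M, W↔W, S↔S, D↔H. Complement (RDTTCGYMGWTGTSCHAATRGACTMSAGGYTTAT), then reverse for 5'→3'.

5'-TATTYGGASMTCAGRTAAHCSTGTWGMYGCTTDR-3'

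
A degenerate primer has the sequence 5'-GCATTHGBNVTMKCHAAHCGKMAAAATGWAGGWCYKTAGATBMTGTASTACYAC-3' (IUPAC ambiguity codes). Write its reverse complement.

5'-GTRGTASTACAKVATCTAMRGWCCTWCATTTTKMCGDTTDGMKABNVCDAATGC-3'

Standard pairs A↔T, G↔C; ambiguity codes pair Y↔R, M↔K, W↔W, S↔S, B↔V, H↔D, N↔N. Complement (CGTAADCVNBAKMGDTTDGCMKTTTTACWTCCWGRMATCTAVKACATSATGRTG), then reverse for 5'→3'.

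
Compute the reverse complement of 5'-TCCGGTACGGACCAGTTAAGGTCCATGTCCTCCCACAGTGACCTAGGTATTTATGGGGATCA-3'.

Reading the sequence 3'→5' and pairing each base (A↔T, G↔C) gives the reverse complement directly.

5'-TGATCCCCATAAATACCTAGGTCACTGTGGGAGGACATGGACCTTAACTGGTCCGTACCGGA-3'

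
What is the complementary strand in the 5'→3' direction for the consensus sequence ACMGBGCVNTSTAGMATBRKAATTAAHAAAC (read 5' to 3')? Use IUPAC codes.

5'-GTTTDTTAATTMYVATKCTASANBGCVCKGT-3'

Standard pairs A↔T, G↔C; ambiguity codes pair R↔Y, M↔K, S↔S, B↔V, H↔D, N↔N. Complement (TGKCVCGBNASATCKTAVYMTTAATTDTTTG), then reverse for 5'→3'.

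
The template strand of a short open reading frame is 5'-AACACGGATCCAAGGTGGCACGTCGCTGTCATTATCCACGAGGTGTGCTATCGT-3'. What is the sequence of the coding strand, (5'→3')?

5'-ACGATAGCACACCTCGTGGATAATGACAGCGACGTGCCACCTTGGATCCGTGTT-3'

The coding strand is complementary and antiparallel to the template: take the complement (A↔T, G↔C) and reverse.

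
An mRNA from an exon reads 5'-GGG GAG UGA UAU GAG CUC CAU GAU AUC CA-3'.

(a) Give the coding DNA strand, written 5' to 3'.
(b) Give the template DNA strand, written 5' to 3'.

(a) The coding strand matches the mRNA with U→T.
(b) The template strand is the reverse complement of the coding strand.

(a) 5'-GGGGAGTGATATGAGCTCCATGATATCCA-3'
(b) 5'-TGGATATCATGGAGCTCATATCACTCCCC-3'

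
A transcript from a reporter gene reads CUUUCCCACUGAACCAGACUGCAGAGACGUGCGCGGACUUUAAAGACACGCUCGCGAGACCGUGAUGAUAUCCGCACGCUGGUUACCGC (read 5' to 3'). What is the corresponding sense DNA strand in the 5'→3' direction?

5'-CTTTCCCACTGAACCAGACTGCAGAGACGTGCGCGGACTTTAAAGACACGCTCGCGAGACCGTGATGATATCCGCACGCTGGTTACCGC-3'

The coding DNA strand has the same 5'→3' sequence as the mRNA with U replaced by T.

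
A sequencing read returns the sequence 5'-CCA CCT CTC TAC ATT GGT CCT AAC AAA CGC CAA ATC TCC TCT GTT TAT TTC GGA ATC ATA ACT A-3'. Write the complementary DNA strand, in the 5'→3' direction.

The complement of CCACCTCTCTACATTGGTCCTAACAAACGCCAAATCTCCTCTGTTTATTTCGGAATCATAACTA is GGTGGAGAGATGTAACCAGGATTGTTTGCGGTTTAGAGGAGACAAATAAAGCCTTAGTATTGAT (A↔T, G↔C). DNA strands are antiparallel, so the complementary strand runs 3'→5'; reversing gives the 5'→3' form.

5'-TAGTTATGATTCCGAAATAAACAGAGGAGATTTGGCGTTTGTTAGGACCAATGTAGAGAGGTGG-3'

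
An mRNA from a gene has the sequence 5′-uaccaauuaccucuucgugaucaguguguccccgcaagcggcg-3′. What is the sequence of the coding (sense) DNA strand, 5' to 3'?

5'-TACCAATTACCTCTTCGTGATCAGTGTGTCCCCGCAAGCGGCG-3'

The coding DNA strand has the same 5'→3' sequence as the mRNA with U replaced by T.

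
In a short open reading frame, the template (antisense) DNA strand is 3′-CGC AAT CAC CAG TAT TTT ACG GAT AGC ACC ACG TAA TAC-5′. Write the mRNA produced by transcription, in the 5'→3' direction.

Reading the template 3'→5' as shown, RNA polymerase pairs each base (A→U, T→A, G↔C) to build mRNA 5'→3' directly.

5'-GCGUUAGUGGUCAUAAAAUGCCUAUCGUGGUGCAUUAUG-3'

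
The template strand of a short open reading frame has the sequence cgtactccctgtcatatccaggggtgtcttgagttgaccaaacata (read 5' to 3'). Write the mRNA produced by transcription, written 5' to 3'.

RNA polymerase reads the template 3'→5' and synthesizes mRNA 5'→3' by base-pairing (A→U, T→A, G↔C). The complement of the template is GCATGAGGGACAGTATAGGTCCCCACAGAACTCAACTGGTTTGTAT; antiparallel, so 5'→3' the coding strand is TATGTTTGGTCAACTCAAGACACCCCTGGATATGACAGGGAGTACG. Replace T with U for the mRNA.

5'-UAUGUUUGGUCAACUCAAGACACCCCUGGAUAUGACAGGGAGUACG-3'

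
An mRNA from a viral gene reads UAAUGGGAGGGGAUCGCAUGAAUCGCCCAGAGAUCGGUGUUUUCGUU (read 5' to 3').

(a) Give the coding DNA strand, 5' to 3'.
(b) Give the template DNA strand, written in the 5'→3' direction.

(a) The coding strand matches the mRNA with U→T.
(b) The template strand is the reverse complement of the coding strand.

(a) 5′-TAATGGGAGGGGATCGCATGAATCGCCCAGAGATCGGTGTTTTCGTT-3′
(b) 5'-AACGAAAACACCGATCTCTGGGCGATTCATGCGATCCCCTCCCATTA-3'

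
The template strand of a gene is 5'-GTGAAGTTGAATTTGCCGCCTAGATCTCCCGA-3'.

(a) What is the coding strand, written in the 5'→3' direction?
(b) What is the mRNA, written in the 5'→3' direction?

(a) 5'-TCGGGAGATCTAGGCGGCAAATTCAACTTCAC-3'
(b) 5'-UCGGGAGAUCUAGGCGGCAAAUUCAACUUCAC-3'

(a) The coding strand is the reverse complement of the template: complement CACTTCAACTTAAACGGCGGATCTAGAGGGCT, then reverse.
(b) mRNA has the coding-strand sequence with T→U.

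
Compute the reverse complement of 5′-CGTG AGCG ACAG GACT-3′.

5'-AGTCCTGTCGCTCACG-3'

Reading the sequence 3'→5' and pairing each base (A↔T, G↔C) gives the reverse complement directly.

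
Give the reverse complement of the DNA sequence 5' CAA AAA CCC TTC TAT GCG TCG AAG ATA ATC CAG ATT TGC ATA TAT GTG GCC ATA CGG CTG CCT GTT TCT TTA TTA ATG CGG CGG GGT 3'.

5'-ACCCCGCCGCATTAATAAAGAAACAGGCAGCCGTATGGCCACATATATGCAAATCTGGATTATCTTCGACGCATAGAAGGGTTTTTG-3'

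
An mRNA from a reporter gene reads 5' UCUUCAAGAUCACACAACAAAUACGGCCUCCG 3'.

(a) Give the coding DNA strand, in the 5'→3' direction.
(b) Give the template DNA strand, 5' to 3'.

(a) 5'-TCTTCAAGATCACACAACAAATACGGCCTCCG-3'
(b) 5'-CGGAGGCCGTATTTGTTGTGTGATCTTGAAGA-3'

(a) The coding strand matches the mRNA with U→T.
(b) The template strand is the reverse complement of the coding strand.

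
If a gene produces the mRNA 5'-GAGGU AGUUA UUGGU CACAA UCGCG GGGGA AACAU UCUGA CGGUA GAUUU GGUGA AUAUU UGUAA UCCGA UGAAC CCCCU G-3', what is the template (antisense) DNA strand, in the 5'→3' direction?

Replace U with T to get the coding DNA strand: GAGGTAGTTATTGGTCACAATCGCGGGGGAAACATTCTGACGGTAGATTTGGTGAATATTTGTAATCCGATGAACCCCCTG. The template strand is its reverse complement (complement CTCCATCAATAACCAGTGTTAGCGCCCCCTTTGTAAGACTGCCATCTAAACCACTTATAAACATTAGGCTACTTGGGGGAC, then reverse).

5'-CAGGGGGTTCATCGGATTACAAATATTCACCAAATCTACCGTCAGAATGTTTCCCCCGCGATTGTGACCAATAACTACCTC-3'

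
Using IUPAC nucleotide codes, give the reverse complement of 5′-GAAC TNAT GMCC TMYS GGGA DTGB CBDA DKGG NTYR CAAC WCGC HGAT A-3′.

5'-TATCDGCGWGTTGYRANCCMHTHVGVCAHTCCCSRKAGGKCATNAGTTC-3'

Standard pairs A↔T, G↔C; ambiguity codes pair R↔Y, M↔K, W↔W, S↔S, B↔V, D↔H, N↔N. Complement (CTTGANTACKGGAKRSCCCTHACVGVHTHMCCNARYGTTGWGCGDCTAT), then reverse for 5'→3'.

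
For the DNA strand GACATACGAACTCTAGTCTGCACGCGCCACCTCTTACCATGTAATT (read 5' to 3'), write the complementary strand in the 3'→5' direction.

3'-CTGTATGCTTGAGATCAGACGTGCGCGGTGGAGAATGGTACATTAA-5'

Base-pairing A↔T, G↔C gives the complement. The complementary strand is antiparallel, so paired with a 5'→3' strand it runs 3'→5'.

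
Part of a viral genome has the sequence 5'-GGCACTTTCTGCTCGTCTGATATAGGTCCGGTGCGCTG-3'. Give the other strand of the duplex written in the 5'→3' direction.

The complement of GGCACTTTCTGCTCGTCTGATATAGGTCCGGTGCGCTG is CCGTGAAAGACGAGCAGACTATATCCAGGCCACGCGAC (A↔T, G↔C). DNA strands are antiparallel, so the complementary strand runs 3'→5'; reversing gives the 5'→3' form.

5'-CAGCGCACCGGACCTATATCAGACGAGCAGAAAGTGCC-3'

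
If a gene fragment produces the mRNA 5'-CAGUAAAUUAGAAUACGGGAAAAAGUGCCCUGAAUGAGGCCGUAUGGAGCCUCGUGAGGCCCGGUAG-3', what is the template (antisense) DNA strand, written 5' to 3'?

5′-CTACCGGGCCTCACGAGGCTCCATACGGCCTCATTCAGGGCACTTTTTCCCGTATTCTAATTTACTG-3′

Replace U with T to get the coding DNA strand: CAGTAAATTAGAATACGGGAAAAAGTGCCCTGAATGAGGCCGTATGGAGCCTCGTGAGGCCCGGTAG. The template strand is its reverse complement (complement GTCATTTAATCTTATGCCCTTTTTCACGGGACTTACTCCGGCATACCTCGGAGCACTCCGGGCCATC, then reverse).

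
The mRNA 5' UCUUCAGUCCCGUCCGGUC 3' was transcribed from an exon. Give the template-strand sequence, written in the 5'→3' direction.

Replace U with T to get the coding DNA strand: TCTTCAGTCCCGTCCGGTC. The template strand is its reverse complement (complement AGAAGTCAGGGCAGGCCAG, then reverse).

5'-GACCGGACGGGACTGAAGA-3'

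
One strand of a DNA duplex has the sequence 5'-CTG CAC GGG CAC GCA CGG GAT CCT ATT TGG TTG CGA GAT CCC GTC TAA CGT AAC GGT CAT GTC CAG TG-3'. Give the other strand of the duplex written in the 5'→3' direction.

5′-CACTGGACATGACCGTTACGTTAGACGGGATCTCGCAACCAAATAGGATCCCGTGCGTGCCCGTGCAG-3′

Pairing A↔T and G↔C gives GACGTGCCCGTGCGTGCCCTAGGATAAACCAACGCTCTAGGGCAGATTGCATTGCCAGTACAGGTCAC, running 3'→5'. Reverse for the 5'→3' convention.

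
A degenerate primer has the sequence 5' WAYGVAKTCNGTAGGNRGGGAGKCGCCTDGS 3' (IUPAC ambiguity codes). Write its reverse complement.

Standard pairs A↔T, G↔C; ambiguity codes pair R↔Y, K↔M, W↔W, S↔S, D↔H, V↔B, N↔N. Complement (WTRCBTMAGNCATCCNYCCCTCMGCGGAHCS), then reverse for 5'→3'.

5'-SCHAGGCGMCTCCCYNCCTACNGAMTBCRTW-3'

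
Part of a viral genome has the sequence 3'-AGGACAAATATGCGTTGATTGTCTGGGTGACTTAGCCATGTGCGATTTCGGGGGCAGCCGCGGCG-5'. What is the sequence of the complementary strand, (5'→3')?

The strand is given 3'→5', so its complement runs 5'→3' in the same left-to-right order: pair each base A↔T, G↔C.

5'-TCCTGTTTATACGCAACTAACAGACCCACTGAATCGGTACACGCTAAAGCCCCCGTCGGCGCCGC-3'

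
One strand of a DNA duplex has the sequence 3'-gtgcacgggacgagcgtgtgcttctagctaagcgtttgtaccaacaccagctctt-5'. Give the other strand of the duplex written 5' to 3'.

The strand is given 3'→5', so its complement runs 5'→3' in the same left-to-right order: pair each base A↔T, G↔C.

5′-CACGTGCCCTGCTCGCACACGAAGATCGATTCGCAAACATGGTTGTGGTCGAGAA-3′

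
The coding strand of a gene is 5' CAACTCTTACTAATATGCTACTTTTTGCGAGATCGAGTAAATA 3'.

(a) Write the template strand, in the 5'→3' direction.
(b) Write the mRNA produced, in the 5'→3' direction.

(a) 5'-TATTTACTCGATCTCGCAAAAAGTAGCATATTAGTAAGAGTTG-3'
(b) 5'-CAACUCUUACUAAUAUGCUACUUUUUGCGAGAUCGAGUAAAUA-3'

(a) The template strand is the reverse complement of the coding strand: complement GTTGAGAATGATTATACGATGAAAAACGCTCTAGCTCATTTAT, then reverse.
(b) mRNA matches the coding strand with T→U.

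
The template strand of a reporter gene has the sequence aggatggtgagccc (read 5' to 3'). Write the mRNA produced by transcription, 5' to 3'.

The mRNA has the sequence of the coding strand (reverse complement of the template) with T→U. Reverse complement of AGGATGGTGAGCCC is GGGCTCACCATCCT; then T→U.

5'-GGGCUCACCAUCCU-3'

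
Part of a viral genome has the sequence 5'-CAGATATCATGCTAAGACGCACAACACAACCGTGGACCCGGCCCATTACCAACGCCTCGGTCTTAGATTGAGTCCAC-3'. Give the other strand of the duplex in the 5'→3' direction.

5'-GTGGACTCAATCTAAGACCGAGGCGTTGGTAATGGGCCGGGTCCACGGTTGTGTTGTGCGTCTTAGCATGATATCTG-3'

Pairing A↔T and G↔C gives GTCTATAGTACGATTCTGCGTGTTGTGTTGGCACCTGGGCCGGGTAATGGTTGCGGAGCCAGAATCTAACTCAGGTG, running 3'→5'. Reverse for the 5'→3' convention.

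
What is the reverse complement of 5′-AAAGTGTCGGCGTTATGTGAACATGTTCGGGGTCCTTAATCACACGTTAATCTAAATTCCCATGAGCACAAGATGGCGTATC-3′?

5'-GATACGCCATCTTGTGCTCATGGGAATTTAGATTAACGTGTGATTAAGGACCCCGAACATGTTCACATAACGCCGACACTTT-3'

Complement each base (A↔T, G↔C): TTTCACAGCCGCAATACACTTGTACAAGCCCCAGGAATTAGTGTGCAATTAGATTTAAGGGTACTCGTGTTCTACCGCATAG. Then reverse.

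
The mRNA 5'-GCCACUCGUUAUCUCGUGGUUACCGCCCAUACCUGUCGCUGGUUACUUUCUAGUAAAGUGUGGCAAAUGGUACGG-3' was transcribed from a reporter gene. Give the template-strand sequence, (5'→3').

Replace U with T to get the coding DNA strand: GCCACTCGTTATCTCGTGGTTACCGCCCATACCTGTCGCTGGTTACTTTCTAGTAAAGTGTGGCAAATGGTACGG. The template strand is its reverse complement (complement CGGTGAGCAATAGAGCACCAATGGCGGGTATGGACAGCGACCAATGAAAGATCATTTCACACCGTTTACCATGCC, then reverse).

5'-CCGTACCATTTGCCACACTTTACTAGAAAGTAACCAGCGACAGGTATGGGCGGTAACCACGAGATAACGAGTGGC-3'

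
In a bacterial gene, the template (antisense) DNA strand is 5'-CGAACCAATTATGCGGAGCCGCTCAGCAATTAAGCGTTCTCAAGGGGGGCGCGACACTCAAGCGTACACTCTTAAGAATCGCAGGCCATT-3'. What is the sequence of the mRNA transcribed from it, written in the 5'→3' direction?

The mRNA has the sequence of the coding strand (reverse complement of the template) with T→U. Reverse complement of CGAACCAATTATGCGGAGCCGCTCAGCAATTAAGCGTTCTCAAGGGGGGCGCGACACTCAAGCGTACACTCTTAAGAATCGCAGGCCATT is AATGGCCTGCGATTCTTAAGAGTGTACGCTTGAGTGTCGCGCCCCCCTTGAGAACGCTTAATTGCTGAGCGGCTCCGCATAATTGGTTCG; then T→U.

5'-AAUGGCCUGCGAUUCUUAAGAGUGUACGCUUGAGUGUCGCGCCCCCCUUGAGAACGCUUAAUUGCUGAGCGGCUCCGCAUAAUUGGUUCG-3'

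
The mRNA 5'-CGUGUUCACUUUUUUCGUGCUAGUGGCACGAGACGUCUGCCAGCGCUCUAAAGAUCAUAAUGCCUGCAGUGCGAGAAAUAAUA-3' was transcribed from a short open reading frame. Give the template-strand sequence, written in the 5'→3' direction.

Replace U with T to get the coding DNA strand: CGTGTTCACTTTTTTCGTGCTAGTGGCACGAGACGTCTGCCAGCGCTCTAAAGATCATAATGCCTGCAGTGCGAGAAATAATA. The template strand is its reverse complement (complement GCACAAGTGAAAAAAGCACGATCACCGTGCTCTGCAGACGGTCGCGAGATTTCTAGTATTACGGACGTCACGCTCTTTATTAT, then reverse).

5′-TATTATTTCTCGCACTGCAGGCATTATGATCTTTAGAGCGCTGGCAGACGTCTCGTGCCACTAGCACGAAAAAAGTGAACACG-3′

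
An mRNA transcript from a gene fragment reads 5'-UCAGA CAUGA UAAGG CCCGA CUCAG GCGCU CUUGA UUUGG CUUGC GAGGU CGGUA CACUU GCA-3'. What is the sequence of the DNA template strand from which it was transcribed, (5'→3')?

5'-TGCAAGTGTACCGACCTCGCAAGCCAAATCAAGAGCGCCTGAGTCGGGCCTTATCATGTCTGA-3'

Replace U with T to get the coding DNA strand: TCAGACATGATAAGGCCCGACTCAGGCGCTCTTGATTTGGCTTGCGAGGTCGGTACACTTGCA. The template strand is its reverse complement (complement AGTCTGTACTATTCCGGGCTGAGTCCGCGAGAACTAAACCGAACGCTCCAGCCATGTGAACGT, then reverse).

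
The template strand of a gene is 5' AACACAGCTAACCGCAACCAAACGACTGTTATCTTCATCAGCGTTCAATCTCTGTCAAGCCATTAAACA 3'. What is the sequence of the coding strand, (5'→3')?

5'-TGTTTAATGGCTTGACAGAGATTGAACGCTGATGAAGATAACAGTCGTTTGGTTGCGGTTAGCTGTGTT-3'

The coding strand is complementary and antiparallel to the template: take the complement (A↔T, G↔C) and reverse.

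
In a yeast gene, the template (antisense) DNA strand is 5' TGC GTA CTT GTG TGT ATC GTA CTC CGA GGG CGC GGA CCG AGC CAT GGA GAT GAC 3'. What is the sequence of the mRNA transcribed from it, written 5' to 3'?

5'-GUCAUCUCCAUGGCUCGGUCCGCGCCCUCGGAGUACGAUACACACAAGUACGCA-3'

RNA polymerase reads the template 3'→5' and synthesizes mRNA 5'→3' by base-pairing (A→U, T→A, G↔C). The complement of the template is ACGCATGAACACACATAGCATGAGGCTCCCGCGCCTGGCTCGGTACCTCTACTG; antiparallel, so 5'→3' the coding strand is GTCATCTCCATGGCTCGGTCCGCGCCCTCGGAGTACGATACACACAAGTACGCA. Replace T with U for the mRNA.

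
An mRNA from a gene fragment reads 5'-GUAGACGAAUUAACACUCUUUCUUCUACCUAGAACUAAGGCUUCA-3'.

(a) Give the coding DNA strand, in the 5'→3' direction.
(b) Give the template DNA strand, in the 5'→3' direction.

(a) 5'-GTAGACGAATTAACACTCTTTCTTCTACCTAGAACTAAGGCTTCA-3'
(b) 5′-TGAAGCCTTAGTTCTAGGTAGAAGAAAGAGTGTTAATTCGTCTAC-3′

(a) The coding strand matches the mRNA with U→T.
(b) The template strand is the reverse complement of the coding strand.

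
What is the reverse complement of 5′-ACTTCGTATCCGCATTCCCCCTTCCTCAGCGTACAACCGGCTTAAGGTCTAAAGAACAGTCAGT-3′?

5'-ACTGACTGTTCTTTAGACCTTAAGCCGGTTGTACGCTGAGGAAGGGGGAATGCGGATACGAAGT-3'

Reading the sequence 3'→5' and pairing each base (A↔T, G↔C) gives the reverse complement directly.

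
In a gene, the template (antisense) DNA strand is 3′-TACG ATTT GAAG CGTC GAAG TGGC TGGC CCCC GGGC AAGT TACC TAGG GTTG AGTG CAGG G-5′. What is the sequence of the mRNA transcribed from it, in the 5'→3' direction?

Reading the template 3'→5' as shown, RNA polymerase pairs each base (A→U, T→A, G↔C) to build mRNA 5'→3' directly.

5'-AUGCUAAACUUCGCAGCUUCACCGACCGGGGGCCCGUUCAAUGGAUCCCAACUCACGUCCC-3'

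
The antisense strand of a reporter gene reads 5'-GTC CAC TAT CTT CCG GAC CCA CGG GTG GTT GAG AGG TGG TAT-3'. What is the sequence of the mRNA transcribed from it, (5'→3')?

RNA polymerase reads the template 3'→5' and synthesizes mRNA 5'→3' by base-pairing (A→U, T→A, G↔C). The complement of the template is CAGGTGATAGAAGGCCTGGGTGCCCACCAACTCTCCACCATA; antiparallel, so 5'→3' the coding strand is ATACCACCTCTCAACCACCCGTGGGTCCGGAAGATAGTGGAC. Replace T with U for the mRNA.

5'-AUACCACCUCUCAACCACCCGUGGGUCCGGAAGAUAGUGGAC-3'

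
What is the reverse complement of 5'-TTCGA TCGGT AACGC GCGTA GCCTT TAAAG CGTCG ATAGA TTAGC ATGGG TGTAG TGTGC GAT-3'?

Reading the sequence 3'→5' and pairing each base (A↔T, G↔C) gives the reverse complement directly.

5'-ATCGCACACTACACCCATGCTAATCTATCGACGCTTTAAAGGCTACGCGCGTTACCGATCGAA-3'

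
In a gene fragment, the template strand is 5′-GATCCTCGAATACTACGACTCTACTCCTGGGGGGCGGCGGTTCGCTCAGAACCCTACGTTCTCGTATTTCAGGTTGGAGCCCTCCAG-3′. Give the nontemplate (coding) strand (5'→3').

The coding strand is complementary and antiparallel to the template: take the complement (A↔T, G↔C) and reverse.

5'-CTGGAGGGCTCCAACCTGAAATACGAGAACGTAGGGTTCTGAGCGAACCGCCGCCCCCCAGGAGTAGAGTCGTAGTATTCGAGGATC-3'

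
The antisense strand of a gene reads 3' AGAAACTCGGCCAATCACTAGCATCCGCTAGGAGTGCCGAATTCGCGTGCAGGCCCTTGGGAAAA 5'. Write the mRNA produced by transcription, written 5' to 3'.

Reading the template 3'→5' as shown, RNA polymerase pairs each base (A→U, T→A, G↔C) to build mRNA 5'→3' directly.

5′-UCUUUGAGCCGGUUAGUGAUCGUAGGCGAUCCUCACGGCUUAAGCGCACGUCCGGGAACCCUUUU-3′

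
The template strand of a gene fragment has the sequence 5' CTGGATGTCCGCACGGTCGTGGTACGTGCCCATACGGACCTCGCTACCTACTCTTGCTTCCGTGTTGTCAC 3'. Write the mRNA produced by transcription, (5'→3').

5'-GUGACAACACGGAAGCAAGAGUAGGUAGCGAGGUCCGUAUGGGCACGUACCACGACCGUGCGGACAUCCAG-3'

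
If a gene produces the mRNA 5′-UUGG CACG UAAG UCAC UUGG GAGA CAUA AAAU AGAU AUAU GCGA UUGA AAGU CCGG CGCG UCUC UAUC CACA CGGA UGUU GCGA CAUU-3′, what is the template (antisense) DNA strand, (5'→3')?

5'-AATGTCGCAACATCCGTGTGGATAGAGACGCGCCGGACTTTCAATCGCATATATCTATTTTATGTCTCCCAAGTGACTTACGTGCCAA-3'

Replace U with T to get the coding DNA strand: TTGGCACGTAAGTCACTTGGGAGACATAAAATAGATATATGCGATTGAAAGTCCGGCGCGTCTCTATCCACACGGATGTTGCGACATT. The template strand is its reverse complement (complement AACCGTGCATTCAGTGAACCCTCTGTATTTTATCTATATACGCTAACTTTCAGGCCGCGCAGAGATAGGTGTGCCTACAACGCTGTAA, then reverse).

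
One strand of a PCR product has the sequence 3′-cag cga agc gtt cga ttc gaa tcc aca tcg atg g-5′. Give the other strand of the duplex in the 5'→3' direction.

5'-GTCGCTTCGCAAGCTAAGCTTAGGTGTAGCTACC-3'

The strand is given 3'→5', so its complement runs 5'→3' in the same left-to-right order: pair each base A↔T, G↔C.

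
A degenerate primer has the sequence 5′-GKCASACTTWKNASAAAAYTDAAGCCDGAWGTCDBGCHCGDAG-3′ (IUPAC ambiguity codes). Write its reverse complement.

Standard pairs A↔T, G↔C; ambiguity codes pair Y↔R, K↔M, W↔W, S↔S, B↔V, D↔H, N↔N. Complement (CMGTSTGAAWMNTSTTTTRAHTTCGGHCTWCAGHVCGDGCHTC), then reverse for 5'→3'.

5'-CTHCGDGCVHGACWTCHGGCTTHARTTTTSTNMWAAGTSTGMC-3'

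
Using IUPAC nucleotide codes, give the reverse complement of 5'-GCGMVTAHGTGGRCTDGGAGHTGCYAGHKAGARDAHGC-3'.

5'-GCDTHYTCTMDCTRGCADCTCCHAGYCCACDTABKCGC-3'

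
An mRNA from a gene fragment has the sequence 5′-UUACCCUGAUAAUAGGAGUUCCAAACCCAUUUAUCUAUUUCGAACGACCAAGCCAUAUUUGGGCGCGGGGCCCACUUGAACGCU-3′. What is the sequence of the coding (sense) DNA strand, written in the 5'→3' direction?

5'-TTACCCTGATAATAGGAGTTCCAAACCCATTTATCTATTTCGAACGACCAAGCCATATTTGGGCGCGGGGCCCACTTGAACGCT-3'

The coding DNA strand has the same 5'→3' sequence as the mRNA with U replaced by T.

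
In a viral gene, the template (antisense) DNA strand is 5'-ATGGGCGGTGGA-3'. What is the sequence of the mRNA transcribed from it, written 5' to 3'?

The mRNA has the sequence of the coding strand (reverse complement of the template) with T→U. Reverse complement of ATGGGCGGTGGA is TCCACCGCCCAT; then T→U.

5'-UCCACCGCCCAU-3'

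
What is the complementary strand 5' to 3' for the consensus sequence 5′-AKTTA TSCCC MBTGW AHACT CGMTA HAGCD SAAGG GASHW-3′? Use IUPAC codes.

Standard pairs A↔T, G↔C; ambiguity codes pair M↔K, W↔W, S↔S, B↔V, D↔H. Complement (TMAATASGGGKVACWTDTGAGCKATDTCGHSTTCCCTSDW), then reverse for 5'→3'.

5'-WDSTCCCTTSHGCTDTAKCGAGTDTWCAVKGGGSATAAMT-3'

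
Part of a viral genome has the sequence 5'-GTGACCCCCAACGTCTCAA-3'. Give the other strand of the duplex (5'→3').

5'-TTGAGACGTTGGGGGTCAC-3'

The complement of GTGACCCCCAACGTCTCAA is CACTGGGGGTTGCAGAGTT (A↔T, G↔C). DNA strands are antiparallel, so the complementary strand runs 3'→5'; reversing gives the 5'→3' form.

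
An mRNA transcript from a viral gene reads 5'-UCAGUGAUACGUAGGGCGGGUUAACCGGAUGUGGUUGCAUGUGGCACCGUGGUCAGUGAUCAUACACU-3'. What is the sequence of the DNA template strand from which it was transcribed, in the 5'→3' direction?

Replace U with T to get the coding DNA strand: TCAGTGATACGTAGGGCGGGTTAACCGGATGTGGTTGCATGTGGCACCGTGGTCAGTGATCATACACT. The template strand is its reverse complement (complement AGTCACTATGCATCCCGCCCAATTGGCCTACACCAACGTACACCGTGGCACCAGTCACTAGTATGTGA, then reverse).

5'-AGTGTATGATCACTGACCACGGTGCCACATGCAACCACATCCGGTTAACCCGCCCTACGTATCACTGA-3'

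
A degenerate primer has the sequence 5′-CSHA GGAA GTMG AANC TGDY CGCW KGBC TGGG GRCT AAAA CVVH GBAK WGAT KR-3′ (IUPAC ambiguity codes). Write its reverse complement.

5′-YMATCWMTVCDBBGTTTTAGYCCCCAGVCMWGCGRHCAGNTTCKACTTCCTDSG-3′

Standard pairs A↔T, G↔C; ambiguity codes pair R↔Y, M↔K, W↔W, S↔S, B↔V, D↔H, N↔N. Complement (GSDTCCTTCAKCTTNGACHRGCGWMCVGACCCCYGATTTTGBBDCVTMWCTAMY), then reverse for 5'→3'.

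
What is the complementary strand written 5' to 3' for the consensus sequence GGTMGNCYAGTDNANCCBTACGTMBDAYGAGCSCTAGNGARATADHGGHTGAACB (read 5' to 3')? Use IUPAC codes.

Standard pairs A↔T, G↔C; ambiguity codes pair R↔Y, M↔K, S↔S, B↔V, D↔H, N↔N. Complement (CCAKCNGRTCAHNTNGGVATGCAKVHTRCTCGSGATCNCTYTATHDCCDACTTGV), then reverse for 5'→3'.

5'-VGTTCADCCDHTATYTCNCTAGSGCTCRTHVKACGTAVGGNTNHACTRGNCKACC-3'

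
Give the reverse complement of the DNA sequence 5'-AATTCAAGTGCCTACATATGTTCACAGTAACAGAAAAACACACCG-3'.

Complement each base (A↔T, G↔C): TTAAGTTCACGGATGTATACAAGTGTCATTGTCTTTTTGTGTGGC. Then reverse.

5'-CGGTGTGTTTTTCTGTTACTGTGAACATATGTAGGCACTTGAATT-3'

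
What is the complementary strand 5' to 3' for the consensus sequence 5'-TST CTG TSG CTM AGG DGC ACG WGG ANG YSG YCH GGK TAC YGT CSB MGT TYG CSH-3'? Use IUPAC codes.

5'-DSGCRAACKVSGACRGTAMCCDGRCSRCNTCCWCGTGCHCCTKAGCSACAGASA-3'

Standard pairs A↔T, G↔C; ambiguity codes pair Y↔R, M↔K, W↔W, S↔S, B↔V, D↔H, N↔N. Complement (ASAGACASCGAKTCCHCGTGCWCCTNCRSCRGDCCMATGRCAGSVKCAARCGSD), then reverse for 5'→3'.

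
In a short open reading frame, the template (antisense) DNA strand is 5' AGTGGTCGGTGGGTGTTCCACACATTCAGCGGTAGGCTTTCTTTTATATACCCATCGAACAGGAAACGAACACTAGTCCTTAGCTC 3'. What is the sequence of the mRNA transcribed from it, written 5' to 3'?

RNA polymerase reads the template 3'→5' and synthesizes mRNA 5'→3' by base-pairing (A→U, T→A, G↔C). The complement of the template is TCACCAGCCACCCACAAGGTGTGTAAGTCGCCATCCGAAAGAAAATATATGGGTAGCTTGTCCTTTGCTTGTGATCAGGAATCGAG; antiparallel, so 5'→3' the coding strand is GAGCTAAGGACTAGTGTTCGTTTCCTGTTCGATGGGTATATAAAAGAAAGCCTACCGCTGAATGTGTGGAACACCCACCGACCACT. Replace T with U for the mRNA.

5'-GAGCUAAGGACUAGUGUUCGUUUCCUGUUCGAUGGGUAUAUAAAAGAAAGCCUACCGCUGAAUGUGUGGAACACCCACCGACCACU-3'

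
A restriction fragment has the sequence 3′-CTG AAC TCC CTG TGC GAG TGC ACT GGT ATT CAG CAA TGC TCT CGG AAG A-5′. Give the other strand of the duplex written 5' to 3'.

The strand is given 3'→5', so its complement runs 5'→3' in the same left-to-right order: pair each base A↔T, G↔C.

5'-GACTTGAGGGACACGCTCACGTGACCATAAGTCGTTACGAGAGCCTTCT-3'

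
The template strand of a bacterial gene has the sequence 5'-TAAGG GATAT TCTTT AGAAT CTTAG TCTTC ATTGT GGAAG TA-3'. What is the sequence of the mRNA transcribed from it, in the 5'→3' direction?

RNA polymerase reads the template 3'→5' and synthesizes mRNA 5'→3' by base-pairing (A→U, T→A, G↔C). The complement of the template is ATTCCCTATAAGAAATCTTAGAATCAGAAGTAACACCTTCAT; antiparallel, so 5'→3' the coding strand is TACTTCCACAATGAAGACTAAGATTCTAAAGAATATCCCTTA. Replace T with U for the mRNA.

5'-UACUUCCACAAUGAAGACUAAGAUUCUAAAGAAUAUCCCUUA-3'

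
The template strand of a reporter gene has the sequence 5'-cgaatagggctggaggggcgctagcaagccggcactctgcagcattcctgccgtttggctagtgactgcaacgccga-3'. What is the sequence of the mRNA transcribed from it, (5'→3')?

5'-UCGGCGUUGCAGUCACUAGCCAAACGGCAGGAAUGCUGCAGAGUGCCGGCUUGCUAGCGCCCCUCCAGCCCUAUUCG-3'

RNA polymerase reads the template 3'→5' and synthesizes mRNA 5'→3' by base-pairing (A→U, T→A, G↔C). The complement of the template is GCTTATCCCGACCTCCCCGCGATCGTTCGGCCGTGAGACGTCGTAAGGACGGCAAACCGATCACTGACGTTGCGGCT; antiparallel, so 5'→3' the coding strand is TCGGCGTTGCAGTCACTAGCCAAACGGCAGGAATGCTGCAGAGTGCCGGCTTGCTAGCGCCCCTCCAGCCCTATTCG. Replace T with U for the mRNA.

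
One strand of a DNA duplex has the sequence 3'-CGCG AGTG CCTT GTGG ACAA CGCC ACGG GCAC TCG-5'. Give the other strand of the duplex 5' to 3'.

The strand is given 3'→5', so its complement runs 5'→3' in the same left-to-right order: pair each base A↔T, G↔C.

5'-GCGCTCACGGAACACCTGTTGCGGTGCCCGTGAGC-3'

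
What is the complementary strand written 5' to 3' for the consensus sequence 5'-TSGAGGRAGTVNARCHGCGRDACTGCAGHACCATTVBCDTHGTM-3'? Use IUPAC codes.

5′-KACDAHGVBAATGGTDCTGCAGTHYCGCDGYTNBACTYCCTCSA-3′

Standard pairs A↔T, G↔C; ambiguity codes pair R↔Y, M↔K, S↔S, B↔V, D↔H, N↔N. Complement (ASCTCCYTCABNTYGDCGCYHTGACGTCDTGGTAABVGHADCAK), then reverse for 5'→3'.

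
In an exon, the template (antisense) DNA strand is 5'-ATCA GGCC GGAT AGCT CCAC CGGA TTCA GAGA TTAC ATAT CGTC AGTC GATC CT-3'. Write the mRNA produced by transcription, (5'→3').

5'-AGGAUCGACUGACGAUAUGUAAUCUCUGAAUCCGGUGGAGCUAUCCGGCCUGAU-3'

The mRNA has the sequence of the coding strand (reverse complement of the template) with T→U. Reverse complement of ATCAGGCCGGATAGCTCCACCGGATTCAGAGATTACATATCGTCAGTCGATCCT is AGGATCGACTGACGATATGTAATCTCTGAATCCGGTGGAGCTATCCGGCCTGAT; then T→U.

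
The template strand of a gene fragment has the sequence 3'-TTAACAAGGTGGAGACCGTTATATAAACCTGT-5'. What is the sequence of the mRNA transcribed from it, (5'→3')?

5′-AAUUGUUCCACCUCUGGCAAUAUAUUUGGACA-3′

Reading the template 3'→5' as shown, RNA polymerase pairs each base (A→U, T→A, G↔C) to build mRNA 5'→3' directly.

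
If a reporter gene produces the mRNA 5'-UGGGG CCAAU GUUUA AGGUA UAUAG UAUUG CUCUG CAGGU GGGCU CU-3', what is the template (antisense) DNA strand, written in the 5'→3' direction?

5'-AGAGCCCACCTGCAGAGCAATACTATATACCTTAAACATTGGCCCCA-3'

Replace U with T to get the coding DNA strand: TGGGGCCAATGTTTAAGGTATATAGTATTGCTCTGCAGGTGGGCTCT. The template strand is its reverse complement (complement ACCCCGGTTACAAATTCCATATATCATAACGAGACGTCCACCCGAGA, then reverse).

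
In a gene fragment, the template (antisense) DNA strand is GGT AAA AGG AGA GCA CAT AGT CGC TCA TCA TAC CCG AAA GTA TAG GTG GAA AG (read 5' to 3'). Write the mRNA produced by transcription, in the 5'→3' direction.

5′-CUUUCCACCUAUACUUUCGGGUAUGAUGAGCGACUAUGUGCUCUCCUUUUACC-3′

The mRNA has the sequence of the coding strand (reverse complement of the template) with T→U. Reverse complement of GGTAAAAGGAGAGCACATAGTCGCTCATCATACCCGAAAGTATAGGTGGAAAG is CTTTCCACCTATACTTTCGGGTATGATGAGCGACTATGTGCTCTCCTTTTACC; then T→U.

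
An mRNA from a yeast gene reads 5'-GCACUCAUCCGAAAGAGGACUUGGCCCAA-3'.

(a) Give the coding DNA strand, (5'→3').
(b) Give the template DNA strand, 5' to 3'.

(a) 5'-GCACTCATCCGAAAGAGGACTTGGCCCAA-3'
(b) 5'-TTGGGCCAAGTCCTCTTTCGGATGAGTGC-3'

(a) The coding strand matches the mRNA with U→T.
(b) The template strand is the reverse complement of the coding strand.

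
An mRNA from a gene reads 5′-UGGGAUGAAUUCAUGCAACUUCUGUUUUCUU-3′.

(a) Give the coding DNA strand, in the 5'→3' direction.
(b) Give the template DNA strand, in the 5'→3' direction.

(a) The coding strand matches the mRNA with U→T.
(b) The template strand is the reverse complement of the coding strand.

(a) 5'-TGGGATGAATTCATGCAACTTCTGTTTTCTT-3'
(b) 5′-AAGAAAACAGAAGTTGCATGAATTCATCCCA-3′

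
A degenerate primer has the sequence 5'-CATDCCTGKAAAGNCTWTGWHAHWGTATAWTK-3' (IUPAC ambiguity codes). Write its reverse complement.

Standard pairs A↔T, G↔C; ambiguity codes pair K↔M, W↔W, D↔H, N↔N. Complement (GTAHGGACMTTTCNGAWACWDTDWCATATWAM), then reverse for 5'→3'.

5'-MAWTATACWDTDWCAWAGNCTTTMCAGGHATG-3'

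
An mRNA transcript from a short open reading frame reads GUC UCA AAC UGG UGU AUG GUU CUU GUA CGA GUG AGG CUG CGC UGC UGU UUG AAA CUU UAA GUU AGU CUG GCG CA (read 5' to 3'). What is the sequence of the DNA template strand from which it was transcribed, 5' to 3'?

5′-TGCGCCAGACTAACTTAAAGTTTCAAACAGCAGCGCAGCCTCACTCGTACAAGAACCATACACCAGTTTGAGAC-3′

Replace U with T to get the coding DNA strand: GTCTCAAACTGGTGTATGGTTCTTGTACGAGTGAGGCTGCGCTGCTGTTTGAAACTTTAAGTTAGTCTGGCGCA. The template strand is its reverse complement (complement CAGAGTTTGACCACATACCAAGAACATGCTCACTCCGACGCGACGACAAACTTTGAAATTCAATCAGACCGCGT, then reverse).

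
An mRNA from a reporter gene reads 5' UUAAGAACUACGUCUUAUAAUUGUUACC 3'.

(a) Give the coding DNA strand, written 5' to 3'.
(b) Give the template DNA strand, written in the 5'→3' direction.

(a) The coding strand matches the mRNA with U→T.
(b) The template strand is the reverse complement of the coding strand.

(a) 5'-TTAAGAACTACGTCTTATAATTGTTACC-3'
(b) 5′-GGTAACAATTATAAGACGTAGTTCTTAA-3′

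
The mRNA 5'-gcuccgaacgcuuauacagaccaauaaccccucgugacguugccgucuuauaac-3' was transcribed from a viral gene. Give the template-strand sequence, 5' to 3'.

5'-GTTATAAGACGGCAACGTCACGAGGGGTTATTGGTCTGTATAAGCGTTCGGAGC-3'

Replace U with T to get the coding DNA strand: GCTCCGAACGCTTATACAGACCAATAACCCCTCGTGACGTTGCCGTCTTATAAC. The template strand is its reverse complement (complement CGAGGCTTGCGAATATGTCTGGTTATTGGGGAGCACTGCAACGGCAGAATATTG, then reverse).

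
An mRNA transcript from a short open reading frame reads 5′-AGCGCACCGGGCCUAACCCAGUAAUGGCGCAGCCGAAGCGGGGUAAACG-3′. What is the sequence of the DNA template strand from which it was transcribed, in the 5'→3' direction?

5'-CGTTTACCCCGCTTCGGCTGCGCCATTACTGGGTTAGGCCCGGTGCGCT-3'

Replace U with T to get the coding DNA strand: AGCGCACCGGGCCTAACCCAGTAATGGCGCAGCCGAAGCGGGGTAAACG. The template strand is its reverse complement (complement TCGCGTGGCCCGGATTGGGTCATTACCGCGTCGGCTTCGCCCCATTTGC, then reverse).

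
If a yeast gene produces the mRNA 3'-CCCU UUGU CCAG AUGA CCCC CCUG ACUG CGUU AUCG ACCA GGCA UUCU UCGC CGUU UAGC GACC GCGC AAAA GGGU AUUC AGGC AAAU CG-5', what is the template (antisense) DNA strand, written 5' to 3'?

5′-GGGAAACAGGTCTACTGGGGGGACTGACGCAATAGCTGGTCCGTAAGAAGCGGCAAATCGCTGGCGCGTTTTCCCATAAGTCCGTTTAGC-3′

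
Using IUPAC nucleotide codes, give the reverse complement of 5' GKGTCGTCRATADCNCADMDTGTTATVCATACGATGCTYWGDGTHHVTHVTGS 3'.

Standard pairs A↔T, G↔C; ambiguity codes pair R↔Y, M↔K, W↔W, S↔S, D↔H, V↔B, N↔N. Complement (CMCAGCAGYTATHGNGTHKHACAATABGTATGCTACGARWCHCADDBADBACS), then reverse for 5'→3'.

5'-SCABDABDDACHCWRAGCATCGTATGBATAACAHKHTGNGHTATYGACGACMC-3'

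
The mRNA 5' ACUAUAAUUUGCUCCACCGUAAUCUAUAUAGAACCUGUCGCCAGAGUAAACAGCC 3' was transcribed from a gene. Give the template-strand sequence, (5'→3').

5'-GGCTGTTTACTCTGGCGACAGGTTCTATATAGATTACGGTGGAGCAAATTATAGT-3'

Replace U with T to get the coding DNA strand: ACTATAATTTGCTCCACCGTAATCTATATAGAACCTGTCGCCAGAGTAAACAGCC. The template strand is its reverse complement (complement TGATATTAAACGAGGTGGCATTAGATATATCTTGGACAGCGGTCTCATTTGTCGG, then reverse).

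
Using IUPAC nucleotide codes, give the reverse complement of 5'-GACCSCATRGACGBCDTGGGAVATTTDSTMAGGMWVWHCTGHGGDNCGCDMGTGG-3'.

Standard pairs A↔T, G↔C; ambiguity codes pair R↔Y, M↔K, W↔W, S↔S, B↔V, D↔H, N↔N. Complement (CTGGSGTAYCTGCVGHACCCTBTAAAHSAKTCCKWBWDGACDCCHNGCGHKCACC), then reverse for 5'→3'.

5′-CCACKHGCGNHCCDCAGDWBWKCCTKASHAAATBTCCCAHGVCGTCYATGSGGTC-3′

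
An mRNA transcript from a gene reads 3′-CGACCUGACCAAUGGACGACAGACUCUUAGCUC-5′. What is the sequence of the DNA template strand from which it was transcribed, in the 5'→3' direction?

5'-GCTGGACTGGTTACCTGCTGTCTGAGAATCGAG-3'

Written 5'→3' the mRNA is CUCGAUUCUCAGACAGCAGGUAACCAGUCCAGC, so the coding DNA strand is CTCGATTCTCAGACAGCAGGTAACCAGTCCAGC. The template is its reverse complement.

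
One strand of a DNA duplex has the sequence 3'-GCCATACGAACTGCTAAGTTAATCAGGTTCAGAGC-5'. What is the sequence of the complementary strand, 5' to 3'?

The strand is given 3'→5', so its complement runs 5'→3' in the same left-to-right order: pair each base A↔T, G↔C.

5'-CGGTATGCTTGACGATTCAATTAGTCCAAGTCTCG-3'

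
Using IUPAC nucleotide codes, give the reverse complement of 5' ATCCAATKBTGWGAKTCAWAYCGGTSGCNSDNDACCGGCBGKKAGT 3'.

5'-ACTMMCVGCCGGTHNHSNGCSACCGRTWTGAMTCWCAVMATTGGAT-3'

Standard pairs A↔T, G↔C; ambiguity codes pair Y↔R, K↔M, W↔W, S↔S, B↔V, D↔H, N↔N. Complement (TAGGTTAMVACWCTMAGTWTRGCCASCGNSHNHTGGCCGVCMMTCA), then reverse for 5'→3'.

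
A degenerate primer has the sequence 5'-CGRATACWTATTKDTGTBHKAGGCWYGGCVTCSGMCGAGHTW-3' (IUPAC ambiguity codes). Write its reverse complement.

5'-WADCTCGKCSGABGCCRWGCCTMDVACAHMAATAWGTATYCG-3'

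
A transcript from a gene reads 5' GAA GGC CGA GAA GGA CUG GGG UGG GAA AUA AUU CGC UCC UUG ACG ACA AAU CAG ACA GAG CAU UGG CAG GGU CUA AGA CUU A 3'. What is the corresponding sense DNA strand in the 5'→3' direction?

5'-GAAGGCCGAGAAGGACTGGGGTGGGAAATAATTCGCTCCTTGACGACAAATCAGACAGAGCATTGGCAGGGTCTAAGACTTA-3'

The coding DNA strand has the same 5'→3' sequence as the mRNA with U replaced by T.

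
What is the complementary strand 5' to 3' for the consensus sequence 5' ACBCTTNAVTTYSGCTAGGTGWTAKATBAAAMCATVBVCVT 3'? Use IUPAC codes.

Standard pairs A↔T, G↔C; ambiguity codes pair Y↔R, M↔K, W↔W, S↔S, B↔V, N↔N. Complement (TGVGAANTBAARSCGATCCACWATMTAVTTTKGTABVBGBA), then reverse for 5'→3'.

5′-ABGBVBATGKTTTVATMTAWCACCTAGCSRAABTNAAGVGT-3′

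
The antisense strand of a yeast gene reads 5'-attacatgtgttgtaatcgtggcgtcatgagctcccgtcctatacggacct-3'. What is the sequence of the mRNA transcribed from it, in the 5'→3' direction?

5′-AGGUCCGUAUAGGACGGGAGCUCAUGACGCCACGAUUACAACACAUGUAAU-3′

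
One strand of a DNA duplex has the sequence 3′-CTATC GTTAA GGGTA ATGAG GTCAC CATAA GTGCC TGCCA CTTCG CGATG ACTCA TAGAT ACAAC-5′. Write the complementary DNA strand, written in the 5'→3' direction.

The strand is given 3'→5', so its complement runs 5'→3' in the same left-to-right order: pair each base A↔T, G↔C.

5'-GATAGCAATTCCCATTACTCCAGTGGTATTCACGGACGGTGAAGCGCTACTGAGTATCTATGTTG-3'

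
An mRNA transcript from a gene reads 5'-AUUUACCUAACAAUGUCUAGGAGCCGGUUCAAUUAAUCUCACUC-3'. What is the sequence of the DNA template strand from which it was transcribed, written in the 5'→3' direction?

5'-GAGTGAGATTAATTGAACCGGCTCCTAGACATTGTTAGGTAAAT-3'

Replace U with T to get the coding DNA strand: ATTTACCTAACAATGTCTAGGAGCCGGTTCAATTAATCTCACTC. The template strand is its reverse complement (complement TAAATGGATTGTTACAGATCCTCGGCCAAGTTAATTAGAGTGAG, then reverse).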